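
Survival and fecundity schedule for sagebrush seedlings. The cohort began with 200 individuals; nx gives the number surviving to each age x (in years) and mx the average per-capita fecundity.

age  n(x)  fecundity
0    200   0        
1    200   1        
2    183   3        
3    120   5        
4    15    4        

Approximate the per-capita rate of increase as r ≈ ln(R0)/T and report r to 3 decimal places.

0.824

lx = nx/n0 = nx/200: 1, 1, 0.915, 0.6, 0.075
R0 = Σ lx·mx = 0 + 1 + 2.745 + 3 + 0.3 = 7.045
Σ x·lx·mx = 16.69; T = 16.69/7.045 = 2.36906…
r ≈ ln(R0)/T = ln(7.045)/2.36906… = 0.82409… → 0.824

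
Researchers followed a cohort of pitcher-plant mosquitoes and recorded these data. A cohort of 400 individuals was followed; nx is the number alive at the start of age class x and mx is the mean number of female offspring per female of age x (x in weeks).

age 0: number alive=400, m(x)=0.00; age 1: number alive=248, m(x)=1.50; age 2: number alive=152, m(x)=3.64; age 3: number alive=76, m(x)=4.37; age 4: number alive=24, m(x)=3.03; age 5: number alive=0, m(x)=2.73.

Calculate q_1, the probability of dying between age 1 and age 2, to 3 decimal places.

lx = nx/n0 = nx/400: 1, 0.62, 0.38, 0.19, 0.06, 0
q_1 = (l_1 − l_2) / l_1 = (0.62 − 0.38) / 0.62
     = 0.24 / 0.62 = 0.387097… → 0.387

0.387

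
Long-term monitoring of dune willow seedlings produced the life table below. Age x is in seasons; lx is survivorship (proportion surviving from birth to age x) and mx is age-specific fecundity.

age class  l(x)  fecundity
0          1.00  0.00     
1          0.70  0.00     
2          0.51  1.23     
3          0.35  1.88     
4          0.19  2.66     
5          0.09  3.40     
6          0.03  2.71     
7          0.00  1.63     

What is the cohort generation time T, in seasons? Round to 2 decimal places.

lx·mx: 0, 0, 0.6273, 0.658, 0.5054, 0.306, 0.0813, 0 → R0 = 2.178
x·lx·mx: 0, 0, 1.2546, 1.974, 2.0216, 1.53, 0.4878, 0 → Σ = 7.268
T = 7.268 / 2.178 = 3.337006… → 3.34

3.34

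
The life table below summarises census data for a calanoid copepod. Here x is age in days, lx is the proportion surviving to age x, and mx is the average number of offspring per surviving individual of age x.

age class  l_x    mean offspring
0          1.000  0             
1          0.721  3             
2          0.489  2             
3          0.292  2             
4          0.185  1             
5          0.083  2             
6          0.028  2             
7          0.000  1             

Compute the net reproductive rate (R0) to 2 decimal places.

4.13

lx·mx by age: 0, 2.163, 0.978, 0.584, 0.185, 0.166, 0.056, 0
R0 = Σ lx·mx = 4.132 → 4.13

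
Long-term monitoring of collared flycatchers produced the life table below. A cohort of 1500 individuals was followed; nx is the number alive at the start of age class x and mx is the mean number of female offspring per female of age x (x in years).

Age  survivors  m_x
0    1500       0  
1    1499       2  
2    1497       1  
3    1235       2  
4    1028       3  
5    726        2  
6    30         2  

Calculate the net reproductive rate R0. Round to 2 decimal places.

lx = nx/n0 = nx/1500: 1, 0.99933…, 0.998, 0.82333…, 0.68533…, 0.484, 0.02
lx·mx by age: 0, 1.998667…, 0.998, 1.646667…, 2.056…, 0.968, 0.04
R0 = Σ lx·mx = 7.707333… → 7.71

7.71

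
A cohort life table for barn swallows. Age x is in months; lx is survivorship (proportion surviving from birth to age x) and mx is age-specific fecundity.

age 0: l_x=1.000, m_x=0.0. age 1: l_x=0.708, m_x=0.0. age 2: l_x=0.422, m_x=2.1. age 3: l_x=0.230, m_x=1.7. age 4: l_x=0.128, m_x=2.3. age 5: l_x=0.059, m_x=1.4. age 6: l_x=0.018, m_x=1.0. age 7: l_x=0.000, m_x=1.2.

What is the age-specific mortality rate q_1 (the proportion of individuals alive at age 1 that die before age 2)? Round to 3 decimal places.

0.404

q_1 = (l_1 − l_2) / l_1 = (0.708 − 0.422) / 0.708
     = 0.286 / 0.708 = 0.403955… → 0.404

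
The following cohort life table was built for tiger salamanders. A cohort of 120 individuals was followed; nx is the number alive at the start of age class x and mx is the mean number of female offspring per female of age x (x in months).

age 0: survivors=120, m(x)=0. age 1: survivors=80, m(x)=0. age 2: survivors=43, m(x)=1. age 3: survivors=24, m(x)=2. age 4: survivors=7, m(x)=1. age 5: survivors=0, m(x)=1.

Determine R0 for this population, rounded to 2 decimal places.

0.82

lx = nx/n0 = nx/120: 1, 0.66667…, 0.35833…, 0.2, 0.05833…, 0
lx·mx by age: 0, 0, 0.358333…, 0.4, 0.058333…, 0
R0 = Σ lx·mx = 0.816667… → 0.82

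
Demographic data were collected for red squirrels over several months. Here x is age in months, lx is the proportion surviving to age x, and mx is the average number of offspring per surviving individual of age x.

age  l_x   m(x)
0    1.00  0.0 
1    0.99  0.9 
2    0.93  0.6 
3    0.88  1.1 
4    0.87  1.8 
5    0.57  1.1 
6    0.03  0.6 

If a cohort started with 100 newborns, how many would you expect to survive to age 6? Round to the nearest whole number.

3

Expected survivors = N0 · l_6 = 100 × 0.03 = 3 → 3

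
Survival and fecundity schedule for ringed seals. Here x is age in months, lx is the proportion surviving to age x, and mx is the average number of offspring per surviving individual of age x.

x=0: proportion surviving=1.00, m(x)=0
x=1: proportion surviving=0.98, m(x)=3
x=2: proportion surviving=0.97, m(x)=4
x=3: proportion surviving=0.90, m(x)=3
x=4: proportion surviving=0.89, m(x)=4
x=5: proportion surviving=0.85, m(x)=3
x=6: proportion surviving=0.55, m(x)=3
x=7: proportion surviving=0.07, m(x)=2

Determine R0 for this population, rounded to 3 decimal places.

17.420

lx·mx by age: 0, 2.94, 3.88, 2.7, 3.56, 2.55, 1.65, 0.14
R0 = Σ lx·mx = 17.42 → 17.420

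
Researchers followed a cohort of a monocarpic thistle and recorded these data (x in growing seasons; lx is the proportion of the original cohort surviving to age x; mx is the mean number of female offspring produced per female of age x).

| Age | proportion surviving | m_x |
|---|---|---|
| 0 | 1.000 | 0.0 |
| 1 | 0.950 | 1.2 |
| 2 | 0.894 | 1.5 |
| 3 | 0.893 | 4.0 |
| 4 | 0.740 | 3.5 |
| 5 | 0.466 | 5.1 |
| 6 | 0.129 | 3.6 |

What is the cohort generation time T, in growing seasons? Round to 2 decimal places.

3.45

lx·mx: 0, 1.14, 1.341, 3.572, 2.59, 2.3766, 0.4644 → R0 = 11.484
x·lx·mx: 0, 1.14, 2.682, 10.716, 10.36, 11.883, 2.7864 → Σ = 39.5674
T = 39.5674 / 11.484 = 3.445437… → 3.45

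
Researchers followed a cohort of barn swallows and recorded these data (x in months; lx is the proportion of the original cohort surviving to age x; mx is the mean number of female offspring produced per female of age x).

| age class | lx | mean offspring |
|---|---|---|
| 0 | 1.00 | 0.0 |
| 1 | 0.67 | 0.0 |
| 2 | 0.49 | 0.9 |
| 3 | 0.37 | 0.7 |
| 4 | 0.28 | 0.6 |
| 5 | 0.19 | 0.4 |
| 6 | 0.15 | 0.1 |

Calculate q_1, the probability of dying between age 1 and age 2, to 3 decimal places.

0.269

q_1 = (l_1 − l_2) / l_1 = (0.67 − 0.49) / 0.67
     = 0.18 / 0.67 = 0.268657… → 0.269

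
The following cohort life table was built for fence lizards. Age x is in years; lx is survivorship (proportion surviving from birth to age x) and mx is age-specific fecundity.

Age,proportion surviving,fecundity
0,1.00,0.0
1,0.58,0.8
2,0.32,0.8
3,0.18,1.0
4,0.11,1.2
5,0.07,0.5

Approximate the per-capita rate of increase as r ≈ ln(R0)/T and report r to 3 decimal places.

R0 = Σ lx·mx = 0 + 0.464 + 0.256 + 0.18 + 0.132 + 0.035 = 1.067
Σ x·lx·mx = 2.219; T = 2.219/1.067 = 2.07966…
r ≈ ln(R0)/T = ln(1.067)/2.07966… = 0.03118… → 0.031

0.031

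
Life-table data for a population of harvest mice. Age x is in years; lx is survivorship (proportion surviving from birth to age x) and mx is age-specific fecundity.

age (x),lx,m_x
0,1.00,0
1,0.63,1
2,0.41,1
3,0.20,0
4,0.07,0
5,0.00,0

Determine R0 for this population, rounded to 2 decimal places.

lx·mx by age: 0, 0.63, 0.41, 0, 0, 0
R0 = Σ lx·mx = 1.04 → 1.04

1.04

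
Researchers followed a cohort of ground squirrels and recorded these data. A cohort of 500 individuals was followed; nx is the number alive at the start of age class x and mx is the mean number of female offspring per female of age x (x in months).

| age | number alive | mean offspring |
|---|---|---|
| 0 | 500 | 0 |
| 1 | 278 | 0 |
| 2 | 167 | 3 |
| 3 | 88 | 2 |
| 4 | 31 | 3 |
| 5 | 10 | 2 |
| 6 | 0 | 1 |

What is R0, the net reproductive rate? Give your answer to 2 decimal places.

1.58

lx = nx/n0 = nx/500: 1, 0.556, 0.334, 0.176, 0.062, 0.02, 0
lx·mx by age: 0, 0, 1.002, 0.352, 0.186, 0.04, 0
R0 = Σ lx·mx = 1.58 → 1.58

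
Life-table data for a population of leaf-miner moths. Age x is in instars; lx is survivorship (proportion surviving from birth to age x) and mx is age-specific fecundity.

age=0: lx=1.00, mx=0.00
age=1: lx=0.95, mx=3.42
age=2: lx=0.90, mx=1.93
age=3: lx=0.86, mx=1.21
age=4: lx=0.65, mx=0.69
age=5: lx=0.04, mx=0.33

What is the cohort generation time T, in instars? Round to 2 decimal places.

lx·mx: 0, 3.249, 1.737, 1.0406, 0.4485, 0.0132 → R0 = 6.4883
x·lx·mx: 0, 3.249, 3.474, 3.1218, 1.794, 0.066 → Σ = 11.7048
T = 11.7048 / 6.4883 = 1.803986… → 1.80

1.80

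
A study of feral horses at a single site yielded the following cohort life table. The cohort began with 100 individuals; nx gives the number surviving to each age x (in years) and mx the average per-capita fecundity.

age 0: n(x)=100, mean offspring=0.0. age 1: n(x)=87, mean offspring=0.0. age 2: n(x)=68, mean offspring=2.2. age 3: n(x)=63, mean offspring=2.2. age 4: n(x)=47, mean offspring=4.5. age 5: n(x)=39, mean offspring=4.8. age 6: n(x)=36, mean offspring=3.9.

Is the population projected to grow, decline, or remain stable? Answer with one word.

growing

lx = nx/n0 = nx/100: 1, 0.87, 0.68, 0.63, 0.47, 0.39, 0.36
R0 = Σ lx·mx = 0 + 0 + 1.496 + 1.386 + 2.115 + 1.872 + 1.404 = 8.273
R0 > 1, so the population is growing.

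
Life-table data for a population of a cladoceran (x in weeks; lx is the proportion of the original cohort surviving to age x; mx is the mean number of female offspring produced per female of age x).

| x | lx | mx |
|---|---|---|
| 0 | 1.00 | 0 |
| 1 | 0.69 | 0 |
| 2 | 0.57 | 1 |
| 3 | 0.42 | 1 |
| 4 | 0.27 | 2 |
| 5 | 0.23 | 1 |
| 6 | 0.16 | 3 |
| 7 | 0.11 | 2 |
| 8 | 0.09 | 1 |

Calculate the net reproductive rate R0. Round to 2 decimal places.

2.55

lx·mx by age: 0, 0, 0.57, 0.42, 0.54, 0.23, 0.48, 0.22, 0.09
R0 = Σ lx·mx = 2.55 → 2.55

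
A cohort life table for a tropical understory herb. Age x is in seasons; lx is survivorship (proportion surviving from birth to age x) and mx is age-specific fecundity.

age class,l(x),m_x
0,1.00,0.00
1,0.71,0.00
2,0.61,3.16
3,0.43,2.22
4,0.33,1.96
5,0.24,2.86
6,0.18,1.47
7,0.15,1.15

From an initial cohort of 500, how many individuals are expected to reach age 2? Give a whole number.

305

Expected survivors = N0 · l_2 = 500 × 0.61 = 305 → 305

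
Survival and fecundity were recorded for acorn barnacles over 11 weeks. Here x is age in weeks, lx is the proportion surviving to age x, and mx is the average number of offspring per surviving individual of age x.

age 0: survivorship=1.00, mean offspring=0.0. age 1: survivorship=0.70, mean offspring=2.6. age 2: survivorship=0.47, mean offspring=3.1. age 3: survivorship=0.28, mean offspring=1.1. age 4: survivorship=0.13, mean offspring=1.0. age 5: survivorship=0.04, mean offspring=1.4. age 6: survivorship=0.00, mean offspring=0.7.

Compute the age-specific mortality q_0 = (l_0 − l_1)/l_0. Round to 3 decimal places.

0.300

q_0 = (l_0 − l_1) / l_0 = (1 − 0.7) / 1
     = 0.3 / 1 = 0.3 → 0.300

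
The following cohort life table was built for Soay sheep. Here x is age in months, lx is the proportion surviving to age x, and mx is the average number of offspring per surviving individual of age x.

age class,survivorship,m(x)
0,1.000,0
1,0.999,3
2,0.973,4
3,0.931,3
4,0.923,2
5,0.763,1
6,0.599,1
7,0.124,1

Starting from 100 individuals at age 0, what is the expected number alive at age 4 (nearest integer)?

92

Expected survivors = N0 · l_4 = 100 × 0.923 = 92.3 → 92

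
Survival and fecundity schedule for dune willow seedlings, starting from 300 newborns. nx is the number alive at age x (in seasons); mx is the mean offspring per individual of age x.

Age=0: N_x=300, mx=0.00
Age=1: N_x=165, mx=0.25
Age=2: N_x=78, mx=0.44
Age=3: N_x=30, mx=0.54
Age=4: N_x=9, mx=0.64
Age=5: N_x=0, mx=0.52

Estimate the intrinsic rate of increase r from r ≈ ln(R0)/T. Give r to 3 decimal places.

lx = nx/n0 = nx/300: 1, 0.55, 0.26, 0.1, 0.03, 0
R0 = Σ lx·mx = 0 + 0.1375 + 0.1144 + 0.054 + 0.0192 + 0 = 0.3251
Σ x·lx·mx = 0.6051; T = 0.6051/0.3251 = 1.86127…
r ≈ ln(R0)/T = ln(0.3251)/1.86127… = -0.60368… → -0.604

-0.604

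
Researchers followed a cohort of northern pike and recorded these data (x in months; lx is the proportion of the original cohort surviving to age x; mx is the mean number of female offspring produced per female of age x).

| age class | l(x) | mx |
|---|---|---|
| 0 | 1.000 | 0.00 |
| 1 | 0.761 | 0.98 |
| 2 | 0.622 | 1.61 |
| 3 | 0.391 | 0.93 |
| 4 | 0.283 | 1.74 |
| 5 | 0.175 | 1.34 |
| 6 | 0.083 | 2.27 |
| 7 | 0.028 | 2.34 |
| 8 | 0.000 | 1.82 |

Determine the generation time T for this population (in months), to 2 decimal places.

2.77

lx·mx: 0, 0.74578, 1.00142, 0.36363, 0.49242, 0.2345, 0.18841, 0.06552, 0 → R0 = 3.09168
x·lx·mx: 0, 0.74578, 2.00284, 1.09089, 1.96968, 1.1725, 1.13046, 0.45864, 0 → Σ = 8.57079
T = 8.57079 / 3.09168 = 2.772211… → 2.77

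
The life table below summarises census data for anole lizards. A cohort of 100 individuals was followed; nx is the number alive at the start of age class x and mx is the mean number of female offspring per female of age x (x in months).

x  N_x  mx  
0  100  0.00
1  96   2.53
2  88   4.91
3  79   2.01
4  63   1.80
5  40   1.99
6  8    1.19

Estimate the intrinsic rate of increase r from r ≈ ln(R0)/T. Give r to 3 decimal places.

lx = nx/n0 = nx/100: 1, 0.96, 0.88, 0.79, 0.63, 0.4, 0.08
R0 = Σ lx·mx = 0 + 2.4288 + 4.3208 + 1.5879 + 1.134 + 0.796 + 0.0952 = 10.3627
Σ x·lx·mx = 24.9213; T = 24.9213/10.3627 = 2.4049…
r ≈ ln(R0)/T = ln(10.3627)/2.4049… = 0.97227… → 0.972

0.972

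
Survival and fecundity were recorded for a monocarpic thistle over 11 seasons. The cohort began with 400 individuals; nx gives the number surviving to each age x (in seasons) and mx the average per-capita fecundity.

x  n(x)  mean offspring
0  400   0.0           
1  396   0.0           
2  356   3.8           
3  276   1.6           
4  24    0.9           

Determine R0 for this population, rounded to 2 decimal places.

lx = nx/n0 = nx/400: 1, 0.99, 0.89, 0.69, 0.06
lx·mx by age: 0, 0, 3.382, 1.104, 0.054
R0 = Σ lx·mx = 4.54 → 4.54

4.54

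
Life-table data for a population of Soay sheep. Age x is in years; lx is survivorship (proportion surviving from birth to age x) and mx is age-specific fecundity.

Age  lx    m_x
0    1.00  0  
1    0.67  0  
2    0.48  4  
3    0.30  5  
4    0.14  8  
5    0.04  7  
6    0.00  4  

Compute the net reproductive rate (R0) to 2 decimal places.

lx·mx by age: 0, 0, 1.92, 1.5, 1.12, 0.28, 0
R0 = Σ lx·mx = 4.82 → 4.82

4.82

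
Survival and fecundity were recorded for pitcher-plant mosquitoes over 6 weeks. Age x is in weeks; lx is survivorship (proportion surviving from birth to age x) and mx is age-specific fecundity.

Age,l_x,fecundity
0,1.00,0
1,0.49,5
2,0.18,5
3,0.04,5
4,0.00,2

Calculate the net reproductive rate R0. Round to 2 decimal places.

lx·mx by age: 0, 2.45, 0.9, 0.2, 0
R0 = Σ lx·mx = 3.55 → 3.55

3.55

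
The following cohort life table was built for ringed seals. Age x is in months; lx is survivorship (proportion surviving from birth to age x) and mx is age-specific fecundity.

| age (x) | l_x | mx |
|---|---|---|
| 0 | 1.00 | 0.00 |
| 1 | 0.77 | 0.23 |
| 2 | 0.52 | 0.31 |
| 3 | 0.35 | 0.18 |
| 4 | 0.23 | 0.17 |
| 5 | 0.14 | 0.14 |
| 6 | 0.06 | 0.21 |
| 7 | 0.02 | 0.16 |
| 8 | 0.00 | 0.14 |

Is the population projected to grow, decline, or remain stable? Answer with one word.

declining

R0 = Σ lx·mx = 0 + 0.1771 + 0.1612 + 0.063 + 0.0391 + 0.0196 + 0.0126 + 0.0032 + 0 = 0.4758
R0 < 1, so the population is declining.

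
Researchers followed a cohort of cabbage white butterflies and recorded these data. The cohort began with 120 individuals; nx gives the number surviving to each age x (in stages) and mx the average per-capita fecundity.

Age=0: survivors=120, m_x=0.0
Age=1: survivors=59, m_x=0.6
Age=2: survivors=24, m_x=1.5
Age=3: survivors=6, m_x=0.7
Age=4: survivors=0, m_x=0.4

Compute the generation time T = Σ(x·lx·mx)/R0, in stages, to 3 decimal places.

lx = nx/n0 = nx/120: 1, 0.49167…, 0.2, 0.05, 0
lx·mx: 0, 0.295…, 0.3, 0.035, 0 → R0 = 0.63…
x·lx·mx: 0, 0.295…, 0.6, 0.105, 0 → Σ = 1…
T = 1… / 0.63… = 1.587302… → 1.587

1.587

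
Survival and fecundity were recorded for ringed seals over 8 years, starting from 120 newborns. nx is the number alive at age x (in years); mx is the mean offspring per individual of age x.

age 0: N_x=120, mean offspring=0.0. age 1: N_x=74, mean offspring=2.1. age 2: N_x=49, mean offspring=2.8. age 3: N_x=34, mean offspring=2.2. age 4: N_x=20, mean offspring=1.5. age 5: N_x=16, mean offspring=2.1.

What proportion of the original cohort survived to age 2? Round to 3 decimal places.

l_2 = n_2/n_0 = 49/120 = 0.408333… → 0.408

0.408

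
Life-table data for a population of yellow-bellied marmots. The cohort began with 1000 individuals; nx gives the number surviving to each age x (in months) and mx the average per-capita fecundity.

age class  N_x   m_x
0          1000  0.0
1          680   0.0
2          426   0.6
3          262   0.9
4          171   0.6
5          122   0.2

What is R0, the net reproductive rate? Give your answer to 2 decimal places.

0.62

lx = nx/n0 = nx/1000: 1, 0.68, 0.426, 0.262, 0.171, 0.122
lx·mx by age: 0, 0, 0.2556, 0.2358, 0.1026, 0.0244
R0 = Σ lx·mx = 0.6184 → 0.62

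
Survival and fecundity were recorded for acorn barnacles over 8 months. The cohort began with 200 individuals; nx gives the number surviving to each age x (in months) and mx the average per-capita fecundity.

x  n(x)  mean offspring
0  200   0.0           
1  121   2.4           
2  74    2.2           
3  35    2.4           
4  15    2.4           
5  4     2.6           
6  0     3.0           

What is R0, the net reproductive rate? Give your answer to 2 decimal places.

lx = nx/n0 = nx/200: 1, 0.605, 0.37, 0.175, 0.075, 0.02, 0
lx·mx by age: 0, 1.452, 0.814, 0.42, 0.18, 0.052, 0
R0 = Σ lx·mx = 2.918 → 2.92

2.92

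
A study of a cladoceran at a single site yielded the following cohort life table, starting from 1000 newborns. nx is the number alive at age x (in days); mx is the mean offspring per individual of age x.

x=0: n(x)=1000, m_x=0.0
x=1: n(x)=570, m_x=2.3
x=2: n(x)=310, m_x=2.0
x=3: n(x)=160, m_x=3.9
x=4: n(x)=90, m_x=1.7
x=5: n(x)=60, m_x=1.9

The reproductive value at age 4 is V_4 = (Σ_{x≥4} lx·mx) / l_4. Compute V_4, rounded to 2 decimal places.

2.97

lx = nx/n0 = nx/1000: 1, 0.57, 0.31, 0.16, 0.09, 0.06
lx·mx for x ≥ 4: 0.153, 0.114 → sum = 0.267
V_4 = 0.267 / l_4 = 0.267 / 0.09 = 2.966667… → 2.97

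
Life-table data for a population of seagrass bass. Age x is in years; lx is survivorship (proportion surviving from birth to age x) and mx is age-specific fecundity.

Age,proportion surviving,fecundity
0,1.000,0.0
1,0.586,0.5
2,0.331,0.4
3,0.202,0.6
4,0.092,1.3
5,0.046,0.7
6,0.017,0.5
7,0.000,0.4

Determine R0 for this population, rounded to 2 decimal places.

lx·mx by age: 0, 0.293, 0.1324, 0.1212, 0.1196, 0.0322, 0.0085, 0
R0 = Σ lx·mx = 0.7069 → 0.71

0.71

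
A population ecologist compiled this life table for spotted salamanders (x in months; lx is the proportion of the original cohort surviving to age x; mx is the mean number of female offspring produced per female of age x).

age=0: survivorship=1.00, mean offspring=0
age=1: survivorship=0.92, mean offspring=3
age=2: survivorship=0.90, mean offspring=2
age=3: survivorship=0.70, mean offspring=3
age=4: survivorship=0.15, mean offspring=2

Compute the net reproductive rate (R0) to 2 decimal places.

lx·mx by age: 0, 2.76, 1.8, 2.1, 0.3
R0 = Σ lx·mx = 6.96 → 6.96

6.96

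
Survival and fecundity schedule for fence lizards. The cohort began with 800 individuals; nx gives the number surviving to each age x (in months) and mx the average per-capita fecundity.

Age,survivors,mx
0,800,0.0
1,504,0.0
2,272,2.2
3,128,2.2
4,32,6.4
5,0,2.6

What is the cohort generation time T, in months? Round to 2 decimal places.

2.64

lx = nx/n0 = nx/800: 1, 0.63, 0.34, 0.16, 0.04, 0
lx·mx: 0, 0, 0.748, 0.352, 0.256, 0 → R0 = 1.356
x·lx·mx: 0, 0, 1.496, 1.056, 1.024, 0 → Σ = 3.576
T = 3.576 / 1.356 = 2.637168… → 2.64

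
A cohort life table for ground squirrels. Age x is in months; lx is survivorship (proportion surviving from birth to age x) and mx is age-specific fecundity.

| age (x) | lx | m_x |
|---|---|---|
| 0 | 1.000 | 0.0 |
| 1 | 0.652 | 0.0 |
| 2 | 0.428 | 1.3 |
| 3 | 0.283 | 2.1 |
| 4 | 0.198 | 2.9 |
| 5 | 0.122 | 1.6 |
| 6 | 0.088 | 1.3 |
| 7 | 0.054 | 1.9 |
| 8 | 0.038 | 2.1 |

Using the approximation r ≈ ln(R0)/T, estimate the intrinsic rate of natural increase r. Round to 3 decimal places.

R0 = Σ lx·mx = 0 + 0 + 0.5564 + 0.5943 + 0.5742 + 0.1952 + 0.1144 + 0.1026 + 0.0798 = 2.2169
Σ x·lx·mx = 8.2115; T = 8.2115/2.2169 = 3.70405…
r ≈ ln(R0)/T = ln(2.2169)/3.70405… = 0.21493… → 0.215

0.215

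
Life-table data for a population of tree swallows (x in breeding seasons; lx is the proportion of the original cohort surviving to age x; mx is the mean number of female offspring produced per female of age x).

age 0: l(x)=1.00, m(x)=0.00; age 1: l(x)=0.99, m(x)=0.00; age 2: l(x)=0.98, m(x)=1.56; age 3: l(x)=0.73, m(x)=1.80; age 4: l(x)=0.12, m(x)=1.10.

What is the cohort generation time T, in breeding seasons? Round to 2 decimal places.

2.53

lx·mx: 0, 0, 1.5288, 1.314, 0.132 → R0 = 2.9748
x·lx·mx: 0, 0, 3.0576, 3.942, 0.528 → Σ = 7.5276
T = 7.5276 / 2.9748 = 2.530456… → 2.53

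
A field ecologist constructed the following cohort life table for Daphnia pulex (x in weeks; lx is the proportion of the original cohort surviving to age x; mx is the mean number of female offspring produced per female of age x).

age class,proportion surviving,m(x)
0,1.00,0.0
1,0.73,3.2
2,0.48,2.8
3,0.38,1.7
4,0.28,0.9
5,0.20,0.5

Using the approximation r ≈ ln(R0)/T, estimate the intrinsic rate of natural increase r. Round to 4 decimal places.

0.8521

R0 = Σ lx·mx = 0 + 2.336 + 1.344 + 0.646 + 0.252 + 0.1 = 4.678
Σ x·lx·mx = 8.47; T = 8.47/4.678 = 1.8106…
r ≈ ln(R0)/T = ln(4.678)/1.8106… = 0.852131… → 0.8521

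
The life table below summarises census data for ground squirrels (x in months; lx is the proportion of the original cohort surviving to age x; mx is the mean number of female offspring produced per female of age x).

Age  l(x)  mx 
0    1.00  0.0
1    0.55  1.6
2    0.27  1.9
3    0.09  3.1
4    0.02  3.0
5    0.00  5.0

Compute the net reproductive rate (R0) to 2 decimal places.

lx·mx by age: 0, 0.88, 0.513, 0.279, 0.06, 0
R0 = Σ lx·mx = 1.732 → 1.73

1.73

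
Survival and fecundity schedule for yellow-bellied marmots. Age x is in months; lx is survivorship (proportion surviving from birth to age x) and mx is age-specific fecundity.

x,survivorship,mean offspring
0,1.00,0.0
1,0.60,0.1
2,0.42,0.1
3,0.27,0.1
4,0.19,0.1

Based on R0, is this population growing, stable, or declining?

declining

R0 = Σ lx·mx = 0 + 0.06 + 0.042 + 0.027 + 0.019 = 0.148
R0 < 1, so the population is declining.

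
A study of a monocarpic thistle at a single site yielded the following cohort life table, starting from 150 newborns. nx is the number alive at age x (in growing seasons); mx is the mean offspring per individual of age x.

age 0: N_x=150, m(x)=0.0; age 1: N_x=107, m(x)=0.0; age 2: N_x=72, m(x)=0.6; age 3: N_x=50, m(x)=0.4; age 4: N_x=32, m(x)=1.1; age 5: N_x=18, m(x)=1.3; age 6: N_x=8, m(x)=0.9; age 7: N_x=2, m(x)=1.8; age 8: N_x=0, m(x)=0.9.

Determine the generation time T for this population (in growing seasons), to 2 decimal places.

3.56

lx = nx/n0 = nx/150: 1, 0.71333…, 0.48, 0.33333…, 0.21333…, 0.12, 0.05333…, 0.01333…, 0
lx·mx: 0, 0, 0.288, 0.133333…, 0.234667…, 0.156, 0.048…, 0.024…, 0 → R0 = 0.884…
x·lx·mx: 0, 0, 0.576, 0.4…, 0.938667…, 0.78, 0.288…, 0.168…, 0 → Σ = 3.150667…
T = 3.150667… / 0.884… = 3.564103… → 3.56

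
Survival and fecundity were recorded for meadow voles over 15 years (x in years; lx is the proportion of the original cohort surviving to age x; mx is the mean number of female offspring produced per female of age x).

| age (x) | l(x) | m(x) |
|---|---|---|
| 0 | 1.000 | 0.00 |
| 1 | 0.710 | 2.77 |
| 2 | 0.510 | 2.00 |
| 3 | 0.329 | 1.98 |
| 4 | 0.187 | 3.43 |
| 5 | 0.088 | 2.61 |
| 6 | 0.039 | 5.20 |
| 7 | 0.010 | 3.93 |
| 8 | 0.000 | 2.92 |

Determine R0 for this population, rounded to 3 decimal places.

4.751

lx·mx by age: 0, 1.9667, 1.02, 0.65142, 0.64141, 0.22968, 0.2028, 0.0393, 0
R0 = Σ lx·mx = 4.75131 → 4.751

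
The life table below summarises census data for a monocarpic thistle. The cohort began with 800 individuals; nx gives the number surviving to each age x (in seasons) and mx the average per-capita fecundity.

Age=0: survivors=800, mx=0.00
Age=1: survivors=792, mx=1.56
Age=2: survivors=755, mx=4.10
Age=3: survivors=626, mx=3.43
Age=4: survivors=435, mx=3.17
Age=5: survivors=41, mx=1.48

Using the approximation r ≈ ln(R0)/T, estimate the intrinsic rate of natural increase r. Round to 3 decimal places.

lx = nx/n0 = nx/800: 1, 0.99, 0.94375, 0.7825, 0.54375, 0.05125
R0 = Σ lx·mx = 0 + 1.5444 + 3.86938… + 2.68398… + 1.72369… + 0.07585… = 9.897288…
Σ x·lx·mx = 24.609075…; T = 24.609075…/9.897288… = 2.48645…
r ≈ ln(R0)/T = ln(9.897288…)/2.48645… = 0.9219… → 0.922

0.922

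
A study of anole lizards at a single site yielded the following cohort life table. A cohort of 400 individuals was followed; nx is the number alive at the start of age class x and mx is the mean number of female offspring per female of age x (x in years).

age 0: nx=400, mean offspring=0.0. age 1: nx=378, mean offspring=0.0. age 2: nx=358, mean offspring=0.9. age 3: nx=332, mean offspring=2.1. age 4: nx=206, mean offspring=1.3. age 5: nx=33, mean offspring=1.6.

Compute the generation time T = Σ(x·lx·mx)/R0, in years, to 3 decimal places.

3.038

lx = nx/n0 = nx/400: 1, 0.945, 0.895, 0.83, 0.515, 0.0825
lx·mx: 0, 0, 0.8055, 1.743, 0.6695, 0.132 → R0 = 3.35
x·lx·mx: 0, 0, 1.611, 5.229, 2.678, 0.66 → Σ = 10.178
T = 10.178 / 3.35 = 3.038209… → 3.038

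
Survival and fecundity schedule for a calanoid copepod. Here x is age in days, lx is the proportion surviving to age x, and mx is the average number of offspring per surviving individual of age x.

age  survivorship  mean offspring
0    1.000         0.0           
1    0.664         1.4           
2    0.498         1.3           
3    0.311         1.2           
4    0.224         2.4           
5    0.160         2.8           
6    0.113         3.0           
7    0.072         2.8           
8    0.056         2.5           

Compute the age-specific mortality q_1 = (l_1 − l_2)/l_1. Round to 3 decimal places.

q_1 = (l_1 − l_2) / l_1 = (0.664 − 0.498) / 0.664
     = 0.166 / 0.664 = 0.25 → 0.250

0.250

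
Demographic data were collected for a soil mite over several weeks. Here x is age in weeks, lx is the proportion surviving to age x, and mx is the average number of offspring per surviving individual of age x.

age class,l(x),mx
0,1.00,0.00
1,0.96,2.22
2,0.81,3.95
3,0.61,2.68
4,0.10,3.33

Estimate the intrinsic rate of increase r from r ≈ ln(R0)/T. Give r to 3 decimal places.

R0 = Σ lx·mx = 0 + 2.1312 + 3.1995 + 1.6348 + 0.333 = 7.2985
Σ x·lx·mx = 14.7666; T = 14.7666/7.2985 = 2.02324…
r ≈ ln(R0)/T = ln(7.2985)/2.02324… = 0.98242… → 0.982

0.982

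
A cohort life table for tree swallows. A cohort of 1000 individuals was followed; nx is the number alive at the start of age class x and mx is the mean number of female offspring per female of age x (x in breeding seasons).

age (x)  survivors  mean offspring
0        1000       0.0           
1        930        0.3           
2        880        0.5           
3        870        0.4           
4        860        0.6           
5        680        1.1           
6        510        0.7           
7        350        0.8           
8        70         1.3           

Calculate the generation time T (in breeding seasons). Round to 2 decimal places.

4.20

lx = nx/n0 = nx/1000: 1, 0.93, 0.88, 0.87, 0.86, 0.68, 0.51, 0.35, 0.07
lx·mx: 0, 0.279, 0.44, 0.348, 0.516, 0.748, 0.357, 0.28, 0.091 → R0 = 3.059
x·lx·mx: 0, 0.279, 0.88, 1.044, 2.064, 3.74, 2.142, 1.96, 0.728 → Σ = 12.837
T = 12.837 / 3.059 = 4.196469… → 4.20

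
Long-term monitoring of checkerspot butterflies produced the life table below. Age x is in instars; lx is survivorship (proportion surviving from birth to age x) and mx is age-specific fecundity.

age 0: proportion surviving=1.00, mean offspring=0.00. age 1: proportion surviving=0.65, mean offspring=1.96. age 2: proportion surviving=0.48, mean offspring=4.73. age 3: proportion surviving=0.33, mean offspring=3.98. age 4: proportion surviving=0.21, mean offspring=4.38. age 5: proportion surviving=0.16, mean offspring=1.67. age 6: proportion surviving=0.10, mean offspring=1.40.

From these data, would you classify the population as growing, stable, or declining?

growing

R0 = Σ lx·mx = 0 + 1.274 + 2.2704 + 1.3134 + 0.9198 + 0.2672 + 0.14 = 6.1848
R0 > 1, so the population is growing.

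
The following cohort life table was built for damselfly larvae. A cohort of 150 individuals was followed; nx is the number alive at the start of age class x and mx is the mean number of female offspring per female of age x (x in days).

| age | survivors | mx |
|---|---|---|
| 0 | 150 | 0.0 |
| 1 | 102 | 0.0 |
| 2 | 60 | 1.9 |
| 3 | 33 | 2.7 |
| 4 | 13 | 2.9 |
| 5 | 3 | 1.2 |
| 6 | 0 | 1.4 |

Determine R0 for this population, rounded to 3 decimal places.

lx = nx/n0 = nx/150: 1, 0.68, 0.4, 0.22, 0.08667…, 0.02, 0
lx·mx by age: 0, 0, 0.76, 0.594, 0.251333…, 0.024, 0
R0 = Σ lx·mx = 1.629333… → 1.629

1.629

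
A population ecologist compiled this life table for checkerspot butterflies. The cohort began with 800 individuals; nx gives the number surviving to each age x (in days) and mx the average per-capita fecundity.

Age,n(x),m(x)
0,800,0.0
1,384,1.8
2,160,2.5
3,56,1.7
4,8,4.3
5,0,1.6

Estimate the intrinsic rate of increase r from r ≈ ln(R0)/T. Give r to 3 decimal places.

lx = nx/n0 = nx/800: 1, 0.48, 0.2, 0.07, 0.01, 0
R0 = Σ lx·mx = 0 + 0.864 + 0.5 + 0.119 + 0.043 + 0 = 1.526
Σ x·lx·mx = 2.393; T = 2.393/1.526 = 1.56815…
r ≈ ln(R0)/T = ln(1.526)/1.56815… = 0.26952… → 0.270

0.270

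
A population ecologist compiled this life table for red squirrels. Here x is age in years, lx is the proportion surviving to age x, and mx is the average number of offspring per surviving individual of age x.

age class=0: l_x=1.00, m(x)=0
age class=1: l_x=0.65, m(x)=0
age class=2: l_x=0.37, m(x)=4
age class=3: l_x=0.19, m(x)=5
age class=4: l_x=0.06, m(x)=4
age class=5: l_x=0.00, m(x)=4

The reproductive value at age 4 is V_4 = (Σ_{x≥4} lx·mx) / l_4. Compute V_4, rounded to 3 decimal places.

4.000

lx·mx for x ≥ 4: 0.24, 0 → sum = 0.24
V_4 = 0.24 / l_4 = 0.24 / 0.06 = 4 → 4.000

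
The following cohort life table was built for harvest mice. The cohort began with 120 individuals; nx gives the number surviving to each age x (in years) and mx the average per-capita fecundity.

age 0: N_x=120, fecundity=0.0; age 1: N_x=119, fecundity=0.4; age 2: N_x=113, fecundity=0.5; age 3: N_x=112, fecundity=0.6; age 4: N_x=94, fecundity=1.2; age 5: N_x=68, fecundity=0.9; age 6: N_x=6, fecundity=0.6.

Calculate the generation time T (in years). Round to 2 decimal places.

lx = nx/n0 = nx/120: 1, 0.99167…, 0.94167…, 0.93333…, 0.78333…, 0.56667…, 0.05
lx·mx: 0, 0.396667…, 0.470833…, 0.56…, 0.94…, 0.51…, 0.03 → R0 = 2.9075…
x·lx·mx: 0, 0.396667…, 0.941667…, 1.68…, 3.76…, 2.55…, 0.18 → Σ = 9.508333…
T = 9.508333… / 2.9075… = 3.270278… → 3.27

3.27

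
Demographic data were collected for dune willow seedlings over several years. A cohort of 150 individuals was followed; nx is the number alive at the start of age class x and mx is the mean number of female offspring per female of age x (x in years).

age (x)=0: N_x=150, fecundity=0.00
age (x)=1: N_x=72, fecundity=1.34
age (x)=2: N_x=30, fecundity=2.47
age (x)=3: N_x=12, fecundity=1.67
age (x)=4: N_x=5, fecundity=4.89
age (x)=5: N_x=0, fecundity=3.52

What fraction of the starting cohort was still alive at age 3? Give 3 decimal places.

l_3 = n_3/n_0 = 12/150 = 0.08 → 0.080

0.080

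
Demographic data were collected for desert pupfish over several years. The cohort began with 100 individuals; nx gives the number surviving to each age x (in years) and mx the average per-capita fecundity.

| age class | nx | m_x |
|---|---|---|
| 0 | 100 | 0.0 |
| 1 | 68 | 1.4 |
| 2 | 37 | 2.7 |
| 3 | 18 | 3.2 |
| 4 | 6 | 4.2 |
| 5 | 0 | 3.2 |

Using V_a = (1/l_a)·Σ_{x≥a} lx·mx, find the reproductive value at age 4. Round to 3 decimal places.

lx = nx/n0 = nx/100: 1, 0.68, 0.37, 0.18, 0.06, 0
lx·mx for x ≥ 4: 0.252, 0 → sum = 0.252
V_4 = 0.252 / l_4 = 0.252 / 0.06 = 4.2 → 4.200

4.200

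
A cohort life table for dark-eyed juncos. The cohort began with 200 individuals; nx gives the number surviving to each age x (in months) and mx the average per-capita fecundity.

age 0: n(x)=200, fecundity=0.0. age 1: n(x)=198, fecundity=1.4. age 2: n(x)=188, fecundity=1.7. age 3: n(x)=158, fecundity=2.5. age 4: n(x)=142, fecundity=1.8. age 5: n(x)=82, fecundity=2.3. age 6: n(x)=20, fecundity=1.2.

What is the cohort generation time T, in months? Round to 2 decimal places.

2.88

lx = nx/n0 = nx/200: 1, 0.99, 0.94, 0.79, 0.71, 0.41, 0.1
lx·mx: 0, 1.386, 1.598, 1.975, 1.278, 0.943, 0.12 → R0 = 7.3
x·lx·mx: 0, 1.386, 3.196, 5.925, 5.112, 4.715, 0.72 → Σ = 21.054
T = 21.054 / 7.3 = 2.88411… → 2.88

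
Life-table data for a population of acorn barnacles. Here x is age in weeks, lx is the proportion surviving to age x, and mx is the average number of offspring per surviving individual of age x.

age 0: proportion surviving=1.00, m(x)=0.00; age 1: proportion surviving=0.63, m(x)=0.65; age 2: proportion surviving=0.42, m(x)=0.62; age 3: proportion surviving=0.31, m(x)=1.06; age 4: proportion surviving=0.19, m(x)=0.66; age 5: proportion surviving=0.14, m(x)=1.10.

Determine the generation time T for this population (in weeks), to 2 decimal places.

lx·mx: 0, 0.4095, 0.2604, 0.3286, 0.1254, 0.154 → R0 = 1.2779
x·lx·mx: 0, 0.4095, 0.5208, 0.9858, 0.5016, 0.77 → Σ = 3.1877
T = 3.1877 / 1.2779 = 2.494483… → 2.49

2.49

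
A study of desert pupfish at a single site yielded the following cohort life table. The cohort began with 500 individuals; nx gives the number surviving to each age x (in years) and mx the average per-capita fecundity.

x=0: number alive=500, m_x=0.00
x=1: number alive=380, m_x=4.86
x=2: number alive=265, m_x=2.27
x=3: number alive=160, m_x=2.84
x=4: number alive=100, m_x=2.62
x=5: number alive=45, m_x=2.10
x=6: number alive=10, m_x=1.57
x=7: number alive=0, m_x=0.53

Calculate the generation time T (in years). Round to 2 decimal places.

1.84

lx = nx/n0 = nx/500: 1, 0.76, 0.53, 0.32, 0.2, 0.09, 0.02, 0
lx·mx: 0, 3.6936, 1.2031, 0.9088, 0.524, 0.189, 0.0314, 0 → R0 = 6.5499
x·lx·mx: 0, 3.6936, 2.4062, 2.7264, 2.096, 0.945, 0.1884, 0 → Σ = 12.0556
T = 12.0556 / 6.5499 = 1.840578… → 1.84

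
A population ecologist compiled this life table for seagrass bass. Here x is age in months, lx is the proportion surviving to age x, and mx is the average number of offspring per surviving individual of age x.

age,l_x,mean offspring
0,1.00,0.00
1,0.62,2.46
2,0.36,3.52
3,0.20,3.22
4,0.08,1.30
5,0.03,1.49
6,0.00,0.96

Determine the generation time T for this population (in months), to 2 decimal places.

lx·mx: 0, 1.5252, 1.2672, 0.644, 0.104, 0.0447, 0 → R0 = 3.5851
x·lx·mx: 0, 1.5252, 2.5344, 1.932, 0.416, 0.2235, 0 → Σ = 6.6311
T = 6.6311 / 3.5851 = 1.849628… → 1.85

1.85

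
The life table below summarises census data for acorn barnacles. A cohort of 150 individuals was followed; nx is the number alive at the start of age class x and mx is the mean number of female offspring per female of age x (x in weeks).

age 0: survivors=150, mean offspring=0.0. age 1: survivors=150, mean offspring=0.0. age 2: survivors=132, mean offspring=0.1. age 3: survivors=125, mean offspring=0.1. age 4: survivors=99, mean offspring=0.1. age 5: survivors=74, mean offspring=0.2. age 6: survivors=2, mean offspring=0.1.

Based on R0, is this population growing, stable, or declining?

lx = nx/n0 = nx/150: 1, 1, 0.88, 0.83333…, 0.66, 0.49333…, 0.01333…
R0 = Σ lx·mx = 0 + 0 + 0.088 + 0.083333… + 0.066 + 0.098667… + 0.001333… = 0.337333…
R0 < 1, so the population is declining.

declining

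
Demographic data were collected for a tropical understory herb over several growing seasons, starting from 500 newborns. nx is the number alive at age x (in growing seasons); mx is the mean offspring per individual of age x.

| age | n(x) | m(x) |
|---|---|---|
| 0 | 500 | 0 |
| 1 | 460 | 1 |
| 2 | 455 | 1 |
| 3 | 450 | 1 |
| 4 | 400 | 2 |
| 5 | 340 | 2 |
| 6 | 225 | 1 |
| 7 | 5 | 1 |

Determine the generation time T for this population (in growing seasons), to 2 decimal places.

lx = nx/n0 = nx/500: 1, 0.92, 0.91, 0.9, 0.8, 0.68, 0.45, 0.01
lx·mx: 0, 0.92, 0.91, 0.9, 1.6, 1.36, 0.45, 0.01 → R0 = 6.15
x·lx·mx: 0, 0.92, 1.82, 2.7, 6.4, 6.8, 2.7, 0.07 → Σ = 21.41
T = 21.41 / 6.15 = 3.481301… → 3.48

3.48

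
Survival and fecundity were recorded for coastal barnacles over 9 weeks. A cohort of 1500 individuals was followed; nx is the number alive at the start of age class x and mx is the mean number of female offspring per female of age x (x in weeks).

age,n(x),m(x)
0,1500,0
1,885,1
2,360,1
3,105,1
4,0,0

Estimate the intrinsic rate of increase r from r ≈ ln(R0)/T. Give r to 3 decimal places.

lx = nx/n0 = nx/1500: 1, 0.59, 0.24, 0.07, 0
R0 = Σ lx·mx = 0 + 0.59 + 0.24 + 0.07 + 0 = 0.9
Σ x·lx·mx = 1.28; T = 1.28/0.9 = 1.42222…
r ≈ ln(R0)/T = ln(0.9)/1.42222… = -0.07408… → -0.074

-0.074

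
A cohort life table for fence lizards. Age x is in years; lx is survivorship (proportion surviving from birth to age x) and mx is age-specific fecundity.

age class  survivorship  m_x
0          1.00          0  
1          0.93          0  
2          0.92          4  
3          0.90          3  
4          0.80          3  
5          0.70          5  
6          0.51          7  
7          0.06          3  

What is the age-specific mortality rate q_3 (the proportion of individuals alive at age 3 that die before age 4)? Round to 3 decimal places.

q_3 = (l_3 − l_4) / l_3 = (0.9 − 0.8) / 0.9
     = 0.1 / 0.9 = 0.111111… → 0.111

0.111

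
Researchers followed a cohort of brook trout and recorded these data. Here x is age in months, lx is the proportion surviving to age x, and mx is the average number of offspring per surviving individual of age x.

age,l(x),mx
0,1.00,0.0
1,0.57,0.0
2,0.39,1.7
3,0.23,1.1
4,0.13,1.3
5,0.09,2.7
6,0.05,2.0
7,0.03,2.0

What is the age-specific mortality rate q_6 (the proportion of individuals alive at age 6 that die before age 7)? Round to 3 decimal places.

q_6 = (l_6 − l_7) / l_6 = (0.05 − 0.03) / 0.05
     = 0.02 / 0.05 = 0.4 → 0.400

0.400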